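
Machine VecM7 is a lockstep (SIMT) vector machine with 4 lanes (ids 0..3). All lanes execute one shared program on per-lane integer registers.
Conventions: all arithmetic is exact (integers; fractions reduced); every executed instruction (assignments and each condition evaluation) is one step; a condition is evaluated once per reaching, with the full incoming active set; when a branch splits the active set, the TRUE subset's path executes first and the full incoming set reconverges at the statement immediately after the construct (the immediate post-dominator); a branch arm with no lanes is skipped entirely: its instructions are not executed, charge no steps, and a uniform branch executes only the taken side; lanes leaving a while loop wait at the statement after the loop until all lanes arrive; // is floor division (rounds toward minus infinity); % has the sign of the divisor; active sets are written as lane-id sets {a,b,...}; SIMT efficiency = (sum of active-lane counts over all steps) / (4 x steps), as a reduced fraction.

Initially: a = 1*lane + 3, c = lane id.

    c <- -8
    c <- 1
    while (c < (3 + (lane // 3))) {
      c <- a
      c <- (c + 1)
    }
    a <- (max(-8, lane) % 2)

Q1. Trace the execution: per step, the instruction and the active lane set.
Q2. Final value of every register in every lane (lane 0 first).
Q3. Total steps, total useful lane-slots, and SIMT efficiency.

step 0: c <- -8                      {0,1,2,3}
step 1: c <- 1                       {0,1,2,3}
step 2: eval (c < (3 + (lane // 3))) {0,1,2,3}
step 3: c <- a                       {0,1,2,3}
step 4: c <- (c + 1)                 {0,1,2,3}
step 5: eval (c < (3 + (lane // 3))) {0,1,2,3}
step 6: a <- (max(-8, lane) % 2)     {0,1,2,3}

Answer: 7 steps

a: 0,1,0,1
c: 4,5,6,7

steps = 7; useful = 28; efficiency = 28/28 = 1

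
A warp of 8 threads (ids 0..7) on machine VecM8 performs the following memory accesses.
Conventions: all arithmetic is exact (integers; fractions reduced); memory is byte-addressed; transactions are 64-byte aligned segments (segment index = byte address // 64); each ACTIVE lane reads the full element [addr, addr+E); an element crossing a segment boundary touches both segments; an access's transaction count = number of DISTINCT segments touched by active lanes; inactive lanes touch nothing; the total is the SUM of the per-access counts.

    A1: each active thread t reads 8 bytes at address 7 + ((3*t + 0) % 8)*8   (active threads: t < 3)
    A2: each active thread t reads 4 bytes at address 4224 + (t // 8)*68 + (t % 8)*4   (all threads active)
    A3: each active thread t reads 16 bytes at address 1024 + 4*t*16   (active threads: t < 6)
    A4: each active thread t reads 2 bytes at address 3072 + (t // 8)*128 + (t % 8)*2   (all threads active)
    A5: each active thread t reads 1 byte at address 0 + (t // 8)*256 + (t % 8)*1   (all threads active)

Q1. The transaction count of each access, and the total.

A1: 1 transaction
A2: 1 transaction
A3: 6 transactions
A4: 1 transaction
A5: 1 transaction

Answer: 1,1,6,1,1; total 10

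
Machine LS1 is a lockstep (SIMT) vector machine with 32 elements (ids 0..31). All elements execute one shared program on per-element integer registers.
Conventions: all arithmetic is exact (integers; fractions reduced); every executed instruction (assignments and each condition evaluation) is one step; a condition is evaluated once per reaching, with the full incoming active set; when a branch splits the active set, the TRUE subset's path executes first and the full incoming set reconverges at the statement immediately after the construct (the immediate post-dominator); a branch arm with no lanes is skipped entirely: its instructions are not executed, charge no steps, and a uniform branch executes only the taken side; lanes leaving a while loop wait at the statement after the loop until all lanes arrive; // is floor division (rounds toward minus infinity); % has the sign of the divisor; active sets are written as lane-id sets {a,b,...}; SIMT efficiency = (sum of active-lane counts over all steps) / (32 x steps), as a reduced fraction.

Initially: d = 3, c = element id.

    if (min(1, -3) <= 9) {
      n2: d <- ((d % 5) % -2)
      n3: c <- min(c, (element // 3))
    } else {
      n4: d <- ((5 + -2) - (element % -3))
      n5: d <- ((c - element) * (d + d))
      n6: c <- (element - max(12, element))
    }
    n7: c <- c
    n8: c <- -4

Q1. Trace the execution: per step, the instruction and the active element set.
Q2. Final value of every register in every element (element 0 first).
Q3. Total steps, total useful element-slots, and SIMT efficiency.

step 0: eval (min(1, -3) <= 9)       {0,1,2,3,4,5,6,7,8,9,10,11,12,13,14,15,16,17,18,19,20,21,22,23,24,25,26,27,28,29,30,31}
step 1: d <- ((d % 5) % -2)          {0,1,2,3,4,5,6,7,8,9,10,11,12,13,14,15,16,17,18,19,20,21,22,23,24,25,26,27,28,29,30,31}
step 2: c <- min(c, (element // 3))  {0,1,2,3,4,5,6,7,8,9,10,11,12,13,14,15,16,17,18,19,20,21,22,23,24,25,26,27,28,29,30,31}
step 3: c <- c                       {0,1,2,3,4,5,6,7,8,9,10,11,12,13,14,15,16,17,18,19,20,21,22,23,24,25,26,27,28,29,30,31}
step 4: c <- -4                      {0,1,2,3,4,5,6,7,8,9,10,11,12,13,14,15,16,17,18,19,20,21,22,23,24,25,26,27,28,29,30,31}

Answer: 5 steps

d: -1,-1,-1,-1,-1,-1,-1,-1,-1,-1,-1,-1,-1,-1,-1,-1,-1,-1,-1,-1,-1,-1,-1,-1,-1,-1,-1,-1,-1,-1,-1,-1
c: -4,-4,-4,-4,-4,-4,-4,-4,-4,-4,-4,-4,-4,-4,-4,-4,-4,-4,-4,-4,-4,-4,-4,-4,-4,-4,-4,-4,-4,-4,-4,-4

steps = 5; useful = 160; efficiency = 160/160 = 1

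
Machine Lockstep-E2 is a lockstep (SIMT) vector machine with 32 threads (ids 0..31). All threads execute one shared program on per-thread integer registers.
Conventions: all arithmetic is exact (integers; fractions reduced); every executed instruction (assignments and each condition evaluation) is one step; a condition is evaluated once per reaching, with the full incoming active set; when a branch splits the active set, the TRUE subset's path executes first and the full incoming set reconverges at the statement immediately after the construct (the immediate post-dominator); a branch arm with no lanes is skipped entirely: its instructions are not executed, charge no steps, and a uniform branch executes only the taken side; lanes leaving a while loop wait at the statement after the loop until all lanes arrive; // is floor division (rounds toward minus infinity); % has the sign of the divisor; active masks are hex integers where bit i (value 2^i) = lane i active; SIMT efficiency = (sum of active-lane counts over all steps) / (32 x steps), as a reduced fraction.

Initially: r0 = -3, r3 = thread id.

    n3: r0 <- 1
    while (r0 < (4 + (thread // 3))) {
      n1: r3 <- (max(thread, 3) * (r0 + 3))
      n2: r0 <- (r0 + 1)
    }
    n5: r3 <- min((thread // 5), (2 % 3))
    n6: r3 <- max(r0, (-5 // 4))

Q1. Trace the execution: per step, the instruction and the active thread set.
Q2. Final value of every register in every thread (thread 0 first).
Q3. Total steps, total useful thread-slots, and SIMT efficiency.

step 0: r0 <- 1                      0xffffffff
step 1: eval (r0 < (4 + (thread // 3))) 0xffffffff
step 2: r3 <- (max(thread, 3) * (r0 + 3)) 0xffffffff
step 3: r0 <- (r0 + 1)               0xffffffff
step 4: eval (r0 < (4 + (thread // 3))) 0xffffffff
step 5: r3 <- (max(thread, 3) * (r0 + 3)) 0xffffffff
step 6: r0 <- (r0 + 1)               0xffffffff
step 7: eval (r0 < (4 + (thread // 3))) 0xffffffff
step 8: r3 <- (max(thread, 3) * (r0 + 3)) 0xffffffff
step 9: r0 <- (r0 + 1)               0xffffffff
step 10: eval (r0 < (4 + (thread // 3))) 0xffffffff
step 11: r3 <- (max(thread, 3) * (r0 + 3)) 0xfffffff8
step 12: r0 <- (r0 + 1)               0xfffffff8
step 13: eval (r0 < (4 + (thread // 3))) 0xfffffff8
step 14: r3 <- (max(thread, 3) * (r0 + 3)) 0xffffffc0
step 15: r0 <- (r0 + 1)               0xffffffc0
step 16: eval (r0 < (4 + (thread // 3))) 0xffffffc0
step 17: r3 <- (max(thread, 3) * (r0 + 3)) 0xfffffe00
step 18: r0 <- (r0 + 1)               0xfffffe00
step 19: eval (r0 < (4 + (thread // 3))) 0xfffffe00
step 20: r3 <- (max(thread, 3) * (r0 + 3)) 0xfffff000
step 21: r0 <- (r0 + 1)               0xfffff000
step 22: eval (r0 < (4 + (thread // 3))) 0xfffff000
step 23: r3 <- (max(thread, 3) * (r0 + 3)) 0xffff8000
step 24: r0 <- (r0 + 1)               0xffff8000
step 25: eval (r0 < (4 + (thread // 3))) 0xffff8000
step 26: r3 <- (max(thread, 3) * (r0 + 3)) 0xfffc0000
step 27: r0 <- (r0 + 1)               0xfffc0000
step 28: eval (r0 < (4 + (thread // 3))) 0xfffc0000
step 29: r3 <- (max(thread, 3) * (r0 + 3)) 0xffe00000
step 30: r0 <- (r0 + 1)               0xffe00000
step 31: eval (r0 < (4 + (thread // 3))) 0xffe00000
step 32: r3 <- (max(thread, 3) * (r0 + 3)) 0xff000000
step 33: r0 <- (r0 + 1)               0xff000000
step 34: eval (r0 < (4 + (thread // 3))) 0xff000000
step 35: r3 <- (max(thread, 3) * (r0 + 3)) 0xf8000000
step 36: r0 <- (r0 + 1)               0xf8000000
step 37: eval (r0 < (4 + (thread // 3))) 0xf8000000
step 38: r3 <- (max(thread, 3) * (r0 + 3)) 0xc0000000
step 39: r0 <- (r0 + 1)               0xc0000000
step 40: eval (r0 < (4 + (thread // 3))) 0xc0000000
step 41: r3 <- min((thread // 5), (2 % 3)) 0xffffffff
step 42: r3 <- max(r0, (-5 // 4))     0xffffffff

Answer: 43 steps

r0: 4,4,4,5,5,5,6,6,6,7,7,7,8,8,8,9,9,9,10,10,10,11,11,11,12,12,12,13,13,13,14,14
r3: 4,4,4,5,5,5,6,6,6,7,7,7,8,8,8,9,9,9,10,10,10,11,11,11,12,12,12,13,13,13,14,14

steps = 43; useful = 881; efficiency = 881/1376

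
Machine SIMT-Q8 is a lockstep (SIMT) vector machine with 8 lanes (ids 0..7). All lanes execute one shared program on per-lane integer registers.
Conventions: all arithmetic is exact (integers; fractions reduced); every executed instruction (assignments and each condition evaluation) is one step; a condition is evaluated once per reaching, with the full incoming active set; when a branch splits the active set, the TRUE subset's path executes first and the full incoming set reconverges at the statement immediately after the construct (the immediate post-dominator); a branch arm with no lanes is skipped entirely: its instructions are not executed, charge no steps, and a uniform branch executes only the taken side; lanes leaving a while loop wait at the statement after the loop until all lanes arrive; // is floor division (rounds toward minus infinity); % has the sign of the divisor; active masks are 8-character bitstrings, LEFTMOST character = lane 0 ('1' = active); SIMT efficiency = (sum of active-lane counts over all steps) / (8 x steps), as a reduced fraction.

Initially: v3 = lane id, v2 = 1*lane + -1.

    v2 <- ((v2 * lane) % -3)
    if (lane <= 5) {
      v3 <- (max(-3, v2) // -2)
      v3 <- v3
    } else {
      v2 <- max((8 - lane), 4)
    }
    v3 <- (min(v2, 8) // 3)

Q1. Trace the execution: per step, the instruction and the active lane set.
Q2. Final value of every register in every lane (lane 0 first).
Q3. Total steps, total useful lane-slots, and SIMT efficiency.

step 0: v2 <- ((v2 * lane) % -3)     11111111
step 1: eval (lane <= 5)             11111111
step 2: v3 <- (max(-3, v2) // -2)    11111100
step 3: v3 <- v3                     11111100
step 4: v2 <- max((8 - lane), 4)     00000011
step 5: v3 <- (min(v2, 8) // 3)      11111111

Answer: 6 steps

v3: 0,0,-1,0,0,-1,1,1
v2: 0,0,-1,0,0,-1,4,4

steps = 6; useful = 38; efficiency = 38/48 = 19/24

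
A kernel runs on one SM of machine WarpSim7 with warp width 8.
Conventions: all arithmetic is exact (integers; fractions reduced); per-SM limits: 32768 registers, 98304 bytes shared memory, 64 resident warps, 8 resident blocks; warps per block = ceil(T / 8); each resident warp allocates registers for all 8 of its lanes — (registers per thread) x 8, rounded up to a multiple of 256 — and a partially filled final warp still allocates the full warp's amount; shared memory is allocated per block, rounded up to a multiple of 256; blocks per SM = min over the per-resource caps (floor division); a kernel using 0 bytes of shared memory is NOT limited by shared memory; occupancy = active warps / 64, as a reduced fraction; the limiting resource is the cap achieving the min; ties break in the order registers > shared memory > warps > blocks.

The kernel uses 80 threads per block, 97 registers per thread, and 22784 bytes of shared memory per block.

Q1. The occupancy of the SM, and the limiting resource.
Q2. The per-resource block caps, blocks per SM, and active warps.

Answer: occupancy 15/32, limited by registers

registers: 3 blocks
shared memory: 4 blocks
warps: 6 blocks
blocks: 8 blocks

Answer: 3 blocks, 30 active warps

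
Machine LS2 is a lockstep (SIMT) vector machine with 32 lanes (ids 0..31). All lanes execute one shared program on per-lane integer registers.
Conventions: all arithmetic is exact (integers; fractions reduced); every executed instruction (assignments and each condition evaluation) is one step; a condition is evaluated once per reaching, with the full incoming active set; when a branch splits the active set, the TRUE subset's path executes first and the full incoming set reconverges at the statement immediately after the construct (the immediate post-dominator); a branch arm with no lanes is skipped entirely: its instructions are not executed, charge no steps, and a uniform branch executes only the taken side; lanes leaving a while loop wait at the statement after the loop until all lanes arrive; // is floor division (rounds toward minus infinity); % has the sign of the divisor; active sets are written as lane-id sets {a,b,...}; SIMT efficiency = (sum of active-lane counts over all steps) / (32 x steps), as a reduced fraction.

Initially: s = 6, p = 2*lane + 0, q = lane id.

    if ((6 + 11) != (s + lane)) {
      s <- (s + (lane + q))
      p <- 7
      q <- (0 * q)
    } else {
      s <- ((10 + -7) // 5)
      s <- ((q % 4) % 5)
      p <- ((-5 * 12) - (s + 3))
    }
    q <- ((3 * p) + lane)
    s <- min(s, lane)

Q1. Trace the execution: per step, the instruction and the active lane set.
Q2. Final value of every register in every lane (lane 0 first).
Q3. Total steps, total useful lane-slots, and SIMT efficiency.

step 0: eval ((6 + 11) != (s + lane)) {0,1,2,3,4,5,6,7,8,9,10,11,12,13,14,15,16,17,18,19,20,21,22,23,24,25,26,27,28,29,30,31}
step 1: s <- (s + (lane + q))        {0,1,2,3,4,5,6,7,8,9,10,12,13,14,15,16,17,18,19,20,21,22,23,24,25,26,27,28,29,30,31}
step 2: p <- 7                       {0,1,2,3,4,5,6,7,8,9,10,12,13,14,15,16,17,18,19,20,21,22,23,24,25,26,27,28,29,30,31}
step 3: q <- (0 * q)                 {0,1,2,3,4,5,6,7,8,9,10,12,13,14,15,16,17,18,19,20,21,22,23,24,25,26,27,28,29,30,31}
step 4: s <- ((10 + -7) // 5)        {11}
step 5: s <- ((q % 4) % 5)           {11}
step 6: p <- ((-5 * 12) - (s + 3))   {11}
step 7: q <- ((3 * p) + lane)        {0,1,2,3,4,5,6,7,8,9,10,11,12,13,14,15,16,17,18,19,20,21,22,23,24,25,26,27,28,29,30,31}
step 8: s <- min(s, lane)            {0,1,2,3,4,5,6,7,8,9,10,11,12,13,14,15,16,17,18,19,20,21,22,23,24,25,26,27,28,29,30,31}

Answer: 9 steps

s: 0,1,2,3,4,5,6,7,8,9,10,3,12,13,14,15,16,17,18,19,20,21,22,23,24,25,26,27,28,29,30,31
p: 7,7,7,7,7,7,7,7,7,7,7,-66,7,7,7,7,7,7,7,7,7,7,7,7,7,7,7,7,7,7,7,7
q: 21,22,23,24,25,26,27,28,29,30,31,-187,33,34,35,36,37,38,39,40,41,42,43,44,45,46,47,48,49,50,51,52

steps = 9; useful = 192; efficiency = 192/288 = 2/3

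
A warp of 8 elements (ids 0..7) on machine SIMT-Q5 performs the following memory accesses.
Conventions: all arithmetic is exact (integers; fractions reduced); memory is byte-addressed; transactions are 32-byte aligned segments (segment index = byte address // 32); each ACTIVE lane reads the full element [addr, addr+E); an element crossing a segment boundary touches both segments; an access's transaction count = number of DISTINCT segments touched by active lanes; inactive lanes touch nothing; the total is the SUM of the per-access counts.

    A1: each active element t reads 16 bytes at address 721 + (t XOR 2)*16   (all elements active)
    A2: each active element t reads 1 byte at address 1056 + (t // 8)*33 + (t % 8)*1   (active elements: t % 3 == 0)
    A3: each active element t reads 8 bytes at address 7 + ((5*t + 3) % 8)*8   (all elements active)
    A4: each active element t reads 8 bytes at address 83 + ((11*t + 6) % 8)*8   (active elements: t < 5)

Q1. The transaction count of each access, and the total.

A1: 5 transactions
A2: 1 transaction
A3: 3 transactions
A4: 3 transactions

Answer: 5,1,3,3; total 12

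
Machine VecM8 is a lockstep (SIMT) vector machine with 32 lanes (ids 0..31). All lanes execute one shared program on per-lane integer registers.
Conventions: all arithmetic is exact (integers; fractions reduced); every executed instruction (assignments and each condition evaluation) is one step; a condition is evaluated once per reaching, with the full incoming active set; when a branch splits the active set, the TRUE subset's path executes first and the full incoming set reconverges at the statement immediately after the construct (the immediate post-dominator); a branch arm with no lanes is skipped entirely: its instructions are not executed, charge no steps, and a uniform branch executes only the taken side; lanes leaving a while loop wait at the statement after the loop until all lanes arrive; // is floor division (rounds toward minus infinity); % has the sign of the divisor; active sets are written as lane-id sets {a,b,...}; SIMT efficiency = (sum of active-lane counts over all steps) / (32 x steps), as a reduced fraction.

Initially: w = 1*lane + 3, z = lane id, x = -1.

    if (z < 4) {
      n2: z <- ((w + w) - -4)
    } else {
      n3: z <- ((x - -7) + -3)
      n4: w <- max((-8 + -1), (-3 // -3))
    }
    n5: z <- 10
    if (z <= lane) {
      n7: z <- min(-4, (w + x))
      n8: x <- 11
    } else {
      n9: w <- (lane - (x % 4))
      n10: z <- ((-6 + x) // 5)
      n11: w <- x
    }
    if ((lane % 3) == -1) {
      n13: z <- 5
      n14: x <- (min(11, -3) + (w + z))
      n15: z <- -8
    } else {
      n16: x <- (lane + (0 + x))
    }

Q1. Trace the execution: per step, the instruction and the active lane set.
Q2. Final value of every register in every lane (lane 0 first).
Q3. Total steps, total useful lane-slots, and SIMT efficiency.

step 0: eval (z < 4)                 {0,1,2,3,4,5,6,7,8,9,10,11,12,13,14,15,16,17,18,19,20,21,22,23,24,25,26,27,28,29,30,31}
step 1: z <- ((w + w) - -4)          {0,1,2,3}
step 2: z <- ((x - -7) + -3)         {4,5,6,7,8,9,10,11,12,13,14,15,16,17,18,19,20,21,22,23,24,25,26,27,28,29,30,31}
step 3: w <- max((-8 + -1), (-3 // -3)) {4,5,6,7,8,9,10,11,12,13,14,15,16,17,18,19,20,21,22,23,24,25,26,27,28,29,30,31}
step 4: z <- 10                      {0,1,2,3,4,5,6,7,8,9,10,11,12,13,14,15,16,17,18,19,20,21,22,23,24,25,26,27,28,29,30,31}
step 5: eval (z <= lane)             {0,1,2,3,4,5,6,7,8,9,10,11,12,13,14,15,16,17,18,19,20,21,22,23,24,25,26,27,28,29,30,31}
step 6: z <- min(-4, (w + x))        {10,11,12,13,14,15,16,17,18,19,20,21,22,23,24,25,26,27,28,29,30,31}
step 7: x <- 11                      {10,11,12,13,14,15,16,17,18,19,20,21,22,23,24,25,26,27,28,29,30,31}
step 8: w <- (lane - (x % 4))        {0,1,2,3,4,5,6,7,8,9}
step 9: z <- ((-6 + x) // 5)         {0,1,2,3,4,5,6,7,8,9}
step 10: w <- x                       {0,1,2,3,4,5,6,7,8,9}
step 11: eval ((lane % 3) == -1)      {0,1,2,3,4,5,6,7,8,9,10,11,12,13,14,15,16,17,18,19,20,21,22,23,24,25,26,27,28,29,30,31}
step 12: x <- (lane + (0 + x))        {0,1,2,3,4,5,6,7,8,9,10,11,12,13,14,15,16,17,18,19,20,21,22,23,24,25,26,27,28,29,30,31}

Answer: 13 steps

w: -1,-1,-1,-1,-1,-1,-1,-1,-1,-1,1,1,1,1,1,1,1,1,1,1,1,1,1,1,1,1,1,1,1,1,1,1
z: -2,-2,-2,-2,-2,-2,-2,-2,-2,-2,-4,-4,-4,-4,-4,-4,-4,-4,-4,-4,-4,-4,-4,-4,-4,-4,-4,-4,-4,-4,-4,-4
x: -1,0,1,2,3,4,5,6,7,8,21,22,23,24,25,26,27,28,29,30,31,32,33,34,35,36,37,38,39,40,41,42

steps = 13; useful = 294; efficiency = 294/416 = 147/208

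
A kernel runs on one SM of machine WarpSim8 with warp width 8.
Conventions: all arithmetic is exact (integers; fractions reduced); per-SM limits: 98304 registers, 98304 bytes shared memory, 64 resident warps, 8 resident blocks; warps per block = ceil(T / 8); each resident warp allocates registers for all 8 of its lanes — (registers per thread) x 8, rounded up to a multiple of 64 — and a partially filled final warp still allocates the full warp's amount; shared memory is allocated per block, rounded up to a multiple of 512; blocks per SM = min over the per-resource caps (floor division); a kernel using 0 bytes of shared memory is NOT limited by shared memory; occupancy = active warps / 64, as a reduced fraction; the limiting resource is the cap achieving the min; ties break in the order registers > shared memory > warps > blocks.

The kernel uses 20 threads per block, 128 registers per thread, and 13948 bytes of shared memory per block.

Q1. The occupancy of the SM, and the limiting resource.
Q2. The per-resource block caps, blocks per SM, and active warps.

Answer: occupancy 9/32, limited by shared memory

registers: 32 blocks
shared memory: 6 blocks
warps: 21 blocks
blocks: 8 blocks

Answer: 6 blocks, 18 active warps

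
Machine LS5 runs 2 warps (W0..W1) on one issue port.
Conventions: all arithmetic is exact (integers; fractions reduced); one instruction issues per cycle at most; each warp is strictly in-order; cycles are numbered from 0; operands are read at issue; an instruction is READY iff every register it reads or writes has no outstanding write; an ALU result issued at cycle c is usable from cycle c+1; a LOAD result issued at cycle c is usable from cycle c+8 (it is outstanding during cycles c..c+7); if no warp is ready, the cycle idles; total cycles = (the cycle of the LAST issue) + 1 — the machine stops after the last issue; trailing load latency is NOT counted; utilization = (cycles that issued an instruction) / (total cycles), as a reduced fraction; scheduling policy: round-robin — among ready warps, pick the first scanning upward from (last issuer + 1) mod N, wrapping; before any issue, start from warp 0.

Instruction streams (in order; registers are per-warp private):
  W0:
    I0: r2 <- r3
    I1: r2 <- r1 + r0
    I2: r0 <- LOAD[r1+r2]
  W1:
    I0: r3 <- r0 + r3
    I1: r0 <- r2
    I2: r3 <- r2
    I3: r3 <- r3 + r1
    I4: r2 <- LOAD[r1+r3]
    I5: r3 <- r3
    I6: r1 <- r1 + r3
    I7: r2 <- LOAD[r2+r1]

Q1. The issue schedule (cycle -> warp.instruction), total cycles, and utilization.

cycle 0: W0.I0
cycle 1: W1.I0
cycle 2: W0.I1
cycle 3: W1.I1
cycle 4: W0.I2
cycle 5: W1.I2
cycle 6: W1.I3
cycle 7: W1.I4
cycle 8: W1.I5
cycle 9: W1.I6
cycle 10: idle
cycle 11: idle
cycle 12: idle
cycle 13: idle
cycle 14: idle
cycle 15: W1.I7

Answer: 16 cycles, utilization 11/16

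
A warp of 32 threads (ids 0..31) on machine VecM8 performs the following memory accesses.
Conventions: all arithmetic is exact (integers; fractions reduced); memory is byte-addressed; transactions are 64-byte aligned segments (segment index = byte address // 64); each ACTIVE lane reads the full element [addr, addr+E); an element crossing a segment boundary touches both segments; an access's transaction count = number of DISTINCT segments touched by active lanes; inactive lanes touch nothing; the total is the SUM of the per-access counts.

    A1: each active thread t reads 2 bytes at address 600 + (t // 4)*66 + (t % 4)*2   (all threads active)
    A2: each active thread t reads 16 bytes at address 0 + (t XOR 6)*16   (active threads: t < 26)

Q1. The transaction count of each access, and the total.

A1: 8 transactions
A2: 7 transactions

Answer: 8,7; total 15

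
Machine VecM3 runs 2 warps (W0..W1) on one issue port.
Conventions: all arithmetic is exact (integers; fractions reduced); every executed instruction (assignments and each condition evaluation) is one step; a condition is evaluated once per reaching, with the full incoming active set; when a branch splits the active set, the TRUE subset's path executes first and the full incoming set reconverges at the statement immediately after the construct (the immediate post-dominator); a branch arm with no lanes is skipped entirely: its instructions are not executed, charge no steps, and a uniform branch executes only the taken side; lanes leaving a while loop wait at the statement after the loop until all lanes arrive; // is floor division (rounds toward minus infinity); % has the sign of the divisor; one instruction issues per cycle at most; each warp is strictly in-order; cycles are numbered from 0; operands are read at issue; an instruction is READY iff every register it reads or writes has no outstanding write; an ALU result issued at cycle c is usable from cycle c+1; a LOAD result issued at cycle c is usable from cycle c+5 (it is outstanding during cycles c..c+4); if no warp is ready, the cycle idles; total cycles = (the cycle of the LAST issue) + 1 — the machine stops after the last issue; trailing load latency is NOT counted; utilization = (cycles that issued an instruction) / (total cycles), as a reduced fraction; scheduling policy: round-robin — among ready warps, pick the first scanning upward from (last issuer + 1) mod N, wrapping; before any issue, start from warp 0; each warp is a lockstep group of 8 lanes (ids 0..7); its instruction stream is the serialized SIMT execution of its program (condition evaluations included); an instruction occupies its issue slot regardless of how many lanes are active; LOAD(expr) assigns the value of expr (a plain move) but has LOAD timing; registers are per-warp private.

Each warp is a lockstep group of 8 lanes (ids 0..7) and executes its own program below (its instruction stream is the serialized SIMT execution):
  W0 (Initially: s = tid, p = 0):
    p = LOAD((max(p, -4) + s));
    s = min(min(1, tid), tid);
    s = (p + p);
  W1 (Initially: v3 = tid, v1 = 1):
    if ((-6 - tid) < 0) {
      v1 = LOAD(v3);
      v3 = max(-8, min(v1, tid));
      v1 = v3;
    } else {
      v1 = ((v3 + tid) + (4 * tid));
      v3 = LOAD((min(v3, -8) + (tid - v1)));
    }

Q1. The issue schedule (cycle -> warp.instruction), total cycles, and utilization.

cycle 0: W0.I0
cycle 1: W1.I0
cycle 2: W0.I1
cycle 3: W1.I1
cycle 4: idle
cycle 5: W0.I2
cycle 6: idle
cycle 7: idle
cycle 8: W1.I2
cycle 9: W1.I3

Answer: 10 cycles, utilization 7/10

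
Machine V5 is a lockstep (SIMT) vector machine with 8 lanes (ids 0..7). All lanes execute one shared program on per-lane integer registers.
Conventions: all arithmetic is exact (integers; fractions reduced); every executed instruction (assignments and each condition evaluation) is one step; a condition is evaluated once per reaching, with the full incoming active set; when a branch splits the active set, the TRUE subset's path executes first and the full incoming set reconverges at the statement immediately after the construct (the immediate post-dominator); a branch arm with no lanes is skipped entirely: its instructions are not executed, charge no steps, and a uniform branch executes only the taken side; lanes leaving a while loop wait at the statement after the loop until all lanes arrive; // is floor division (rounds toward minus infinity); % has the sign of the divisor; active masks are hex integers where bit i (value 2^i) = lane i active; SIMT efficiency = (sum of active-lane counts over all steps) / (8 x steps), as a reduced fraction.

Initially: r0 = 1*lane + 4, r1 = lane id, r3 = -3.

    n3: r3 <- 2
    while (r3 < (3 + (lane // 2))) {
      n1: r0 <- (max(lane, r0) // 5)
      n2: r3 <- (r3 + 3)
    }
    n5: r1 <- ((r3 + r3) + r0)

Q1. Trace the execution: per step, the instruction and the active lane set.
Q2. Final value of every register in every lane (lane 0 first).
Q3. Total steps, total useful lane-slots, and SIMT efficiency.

step 0: r3 <- 2                      0xff
step 1: eval (r3 < (3 + (lane // 2))) 0xff
step 2: r0 <- (max(lane, r0) // 5)   0xff
step 3: r3 <- (r3 + 3)               0xff
step 4: eval (r3 < (3 + (lane // 2))) 0xff
step 5: r0 <- (max(lane, r0) // 5)   0xc0
step 6: r3 <- (r3 + 3)               0xc0
step 7: eval (r3 < (3 + (lane // 2))) 0xc0
step 8: r1 <- ((r3 + r3) + r0)       0xff

Answer: 9 steps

r0: 0,1,1,1,1,1,1,1
r1: 10,11,11,11,11,11,17,17
r3: 5,5,5,5,5,5,8,8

steps = 9; useful = 54; efficiency = 54/72 = 3/4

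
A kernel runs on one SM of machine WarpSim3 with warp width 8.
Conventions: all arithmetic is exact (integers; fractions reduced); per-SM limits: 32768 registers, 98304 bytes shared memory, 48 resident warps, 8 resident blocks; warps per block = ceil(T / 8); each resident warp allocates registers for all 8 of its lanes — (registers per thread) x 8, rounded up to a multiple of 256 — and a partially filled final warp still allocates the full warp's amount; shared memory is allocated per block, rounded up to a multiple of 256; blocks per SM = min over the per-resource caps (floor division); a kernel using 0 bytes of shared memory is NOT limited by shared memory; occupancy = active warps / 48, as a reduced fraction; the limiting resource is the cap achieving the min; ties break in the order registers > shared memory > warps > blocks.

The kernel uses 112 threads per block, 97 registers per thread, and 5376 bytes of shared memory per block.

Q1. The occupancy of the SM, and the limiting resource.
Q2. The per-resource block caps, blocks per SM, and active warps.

Answer: occupancy 7/12, limited by registers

registers: 2 blocks
shared memory: 18 blocks
warps: 3 blocks
blocks: 8 blocks

Answer: 2 blocks, 28 active warps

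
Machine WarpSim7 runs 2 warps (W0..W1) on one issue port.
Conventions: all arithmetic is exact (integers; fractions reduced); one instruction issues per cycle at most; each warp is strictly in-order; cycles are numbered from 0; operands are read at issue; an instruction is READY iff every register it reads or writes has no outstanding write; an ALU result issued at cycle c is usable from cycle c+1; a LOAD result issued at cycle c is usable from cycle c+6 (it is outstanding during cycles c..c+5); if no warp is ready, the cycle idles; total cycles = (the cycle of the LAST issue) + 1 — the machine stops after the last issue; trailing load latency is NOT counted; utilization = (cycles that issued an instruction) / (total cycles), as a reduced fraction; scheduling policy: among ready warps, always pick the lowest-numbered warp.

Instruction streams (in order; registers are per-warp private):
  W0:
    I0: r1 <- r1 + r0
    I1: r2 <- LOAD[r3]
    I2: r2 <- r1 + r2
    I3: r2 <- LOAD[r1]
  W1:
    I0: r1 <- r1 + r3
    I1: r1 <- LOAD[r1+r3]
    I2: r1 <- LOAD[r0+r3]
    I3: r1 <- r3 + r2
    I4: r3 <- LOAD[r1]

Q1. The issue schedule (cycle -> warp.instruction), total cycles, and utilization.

cycle 0: W0.I0
cycle 1: W0.I1
cycle 2: W1.I0
cycle 3: W1.I1
cycle 4: idle
cycle 5: idle
cycle 6: idle
cycle 7: W0.I2
cycle 8: W0.I3
cycle 9: W1.I2
cycle 10: idle
cycle 11: idle
cycle 12: idle
cycle 13: idle
cycle 14: idle
cycle 15: W1.I3
cycle 16: W1.I4

Answer: 17 cycles, utilization 9/17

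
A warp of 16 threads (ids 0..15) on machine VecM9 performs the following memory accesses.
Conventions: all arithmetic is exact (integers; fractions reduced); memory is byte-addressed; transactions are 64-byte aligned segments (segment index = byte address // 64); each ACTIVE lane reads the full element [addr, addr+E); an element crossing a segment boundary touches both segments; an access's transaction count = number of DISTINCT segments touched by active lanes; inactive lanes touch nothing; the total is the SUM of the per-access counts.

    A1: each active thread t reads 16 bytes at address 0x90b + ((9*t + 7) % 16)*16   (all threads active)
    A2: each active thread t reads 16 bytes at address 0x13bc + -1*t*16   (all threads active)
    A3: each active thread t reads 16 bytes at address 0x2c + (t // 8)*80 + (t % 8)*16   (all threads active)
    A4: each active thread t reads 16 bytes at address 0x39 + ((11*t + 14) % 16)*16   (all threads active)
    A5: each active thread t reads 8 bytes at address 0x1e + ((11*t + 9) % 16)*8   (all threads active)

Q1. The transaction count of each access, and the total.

A1: 5 transactions
A2: 5 transactions
A3: 4 transactions
A4: 5 transactions
A5: 3 transactions

Answer: 5,5,4,5,3; total 22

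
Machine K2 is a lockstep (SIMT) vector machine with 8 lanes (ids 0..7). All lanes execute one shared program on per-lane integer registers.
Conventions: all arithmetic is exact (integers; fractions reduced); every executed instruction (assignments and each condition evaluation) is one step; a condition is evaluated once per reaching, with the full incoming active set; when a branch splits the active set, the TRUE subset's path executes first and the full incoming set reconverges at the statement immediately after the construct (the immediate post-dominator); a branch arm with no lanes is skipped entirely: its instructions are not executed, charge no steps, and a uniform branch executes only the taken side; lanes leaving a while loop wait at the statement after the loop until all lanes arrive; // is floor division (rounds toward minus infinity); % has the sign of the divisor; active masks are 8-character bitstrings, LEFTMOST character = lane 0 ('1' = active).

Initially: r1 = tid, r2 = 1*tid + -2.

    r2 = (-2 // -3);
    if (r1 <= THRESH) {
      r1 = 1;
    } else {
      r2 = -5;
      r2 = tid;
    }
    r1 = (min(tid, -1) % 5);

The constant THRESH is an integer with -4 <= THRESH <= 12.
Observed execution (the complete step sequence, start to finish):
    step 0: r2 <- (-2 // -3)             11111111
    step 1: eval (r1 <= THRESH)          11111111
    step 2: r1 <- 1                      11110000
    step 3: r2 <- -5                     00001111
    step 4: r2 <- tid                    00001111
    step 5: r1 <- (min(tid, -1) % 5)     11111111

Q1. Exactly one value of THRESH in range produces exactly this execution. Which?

Answer: THRESH = 3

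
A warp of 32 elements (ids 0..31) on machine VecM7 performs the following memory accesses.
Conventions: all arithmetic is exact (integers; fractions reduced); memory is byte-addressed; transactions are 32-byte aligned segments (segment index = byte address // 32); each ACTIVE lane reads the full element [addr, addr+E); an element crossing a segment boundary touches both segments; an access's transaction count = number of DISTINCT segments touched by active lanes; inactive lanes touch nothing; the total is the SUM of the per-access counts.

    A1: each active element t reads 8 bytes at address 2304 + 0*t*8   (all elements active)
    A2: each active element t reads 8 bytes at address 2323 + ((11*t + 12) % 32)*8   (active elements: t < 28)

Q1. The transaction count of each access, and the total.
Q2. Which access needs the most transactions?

A1: 1 transaction
A2: 8 transactions

Answer: 1,8; total 9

Answer: A2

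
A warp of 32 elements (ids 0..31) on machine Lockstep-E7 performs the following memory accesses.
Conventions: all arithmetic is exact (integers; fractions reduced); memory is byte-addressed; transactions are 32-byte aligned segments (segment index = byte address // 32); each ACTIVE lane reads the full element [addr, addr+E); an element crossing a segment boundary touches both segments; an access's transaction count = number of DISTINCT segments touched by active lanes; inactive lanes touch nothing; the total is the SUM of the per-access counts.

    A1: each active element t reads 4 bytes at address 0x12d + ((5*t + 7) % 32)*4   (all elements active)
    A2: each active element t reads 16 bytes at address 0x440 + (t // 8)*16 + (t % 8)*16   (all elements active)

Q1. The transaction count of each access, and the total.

A1: 5 transactions
A2: 6 transactions

Answer: 5,6; total 11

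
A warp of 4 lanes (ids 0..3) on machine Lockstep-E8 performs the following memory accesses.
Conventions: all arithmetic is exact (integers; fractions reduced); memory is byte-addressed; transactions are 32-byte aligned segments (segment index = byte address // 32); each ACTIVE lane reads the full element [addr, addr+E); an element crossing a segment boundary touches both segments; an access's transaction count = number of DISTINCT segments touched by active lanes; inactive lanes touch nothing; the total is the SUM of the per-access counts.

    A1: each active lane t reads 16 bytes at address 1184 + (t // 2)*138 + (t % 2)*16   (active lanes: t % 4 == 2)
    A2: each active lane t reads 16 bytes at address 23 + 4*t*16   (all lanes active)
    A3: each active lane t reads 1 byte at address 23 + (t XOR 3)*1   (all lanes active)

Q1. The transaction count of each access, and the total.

A1: 1 transaction
A2: 8 transactions
A3: 1 transaction

Answer: 1,8,1; total 10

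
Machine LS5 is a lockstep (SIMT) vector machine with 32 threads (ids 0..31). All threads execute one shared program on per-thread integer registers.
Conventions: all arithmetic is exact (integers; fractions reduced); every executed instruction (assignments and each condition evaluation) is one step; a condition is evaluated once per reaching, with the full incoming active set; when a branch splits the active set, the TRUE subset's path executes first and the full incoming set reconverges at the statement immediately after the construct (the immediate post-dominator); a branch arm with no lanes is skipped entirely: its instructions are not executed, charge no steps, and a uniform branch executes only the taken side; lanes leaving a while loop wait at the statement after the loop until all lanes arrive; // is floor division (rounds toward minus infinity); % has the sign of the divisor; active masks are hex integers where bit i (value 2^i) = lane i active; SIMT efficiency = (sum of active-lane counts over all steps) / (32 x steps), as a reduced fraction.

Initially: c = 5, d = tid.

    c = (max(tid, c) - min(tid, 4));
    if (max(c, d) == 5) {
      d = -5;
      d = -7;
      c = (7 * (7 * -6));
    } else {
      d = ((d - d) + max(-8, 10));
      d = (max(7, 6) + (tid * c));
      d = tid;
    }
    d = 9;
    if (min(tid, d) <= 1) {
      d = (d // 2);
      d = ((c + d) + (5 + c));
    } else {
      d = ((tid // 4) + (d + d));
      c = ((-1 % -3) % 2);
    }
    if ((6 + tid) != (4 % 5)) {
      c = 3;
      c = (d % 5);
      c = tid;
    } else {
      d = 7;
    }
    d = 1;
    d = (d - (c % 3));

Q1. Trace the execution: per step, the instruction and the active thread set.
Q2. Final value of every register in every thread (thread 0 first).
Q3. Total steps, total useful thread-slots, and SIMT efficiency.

step 0: c <- (max(tid, c) - min(tid, 4)) 0xffffffff
step 1: eval (max(c, d) == 5)        0xffffffff
step 2: d <- -5                      0x00000021
step 3: d <- -7                      0x00000021
step 4: c <- (7 * (7 * -6))          0x00000021
step 5: d <- ((d - d) + max(-8, 10)) 0xffffffde
step 6: d <- (max(7, 6) + (tid * c)) 0xffffffde
step 7: d <- tid                     0xffffffde
step 8: d <- 9                       0xffffffff
step 9: eval (min(tid, d) <= 1)      0xffffffff
step 10: d <- (d // 2)                0x00000003
step 11: d <- ((c + d) + (5 + c))     0x00000003
step 12: d <- ((tid // 4) + (d + d))  0xfffffffc
step 13: c <- ((-1 % -3) % 2)         0xfffffffc
step 14: eval ((6 + tid) != (4 % 5))  0xffffffff
step 15: c <- 3                       0xffffffff
step 16: c <- (d % 5)                 0xffffffff
step 17: c <- tid                     0xffffffff
step 18: d <- 1                       0xffffffff
step 19: d <- (d - (c % 3))           0xffffffff

Answer: 20 steps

c: 0,1,2,3,4,5,6,7,8,9,10,11,12,13,14,15,16,17,18,19,20,21,22,23,24,25,26,27,28,29,30,31
d: 1,0,-1,1,0,-1,1,0,-1,1,0,-1,1,0,-1,1,0,-1,1,0,-1,1,0,-1,1,0,-1,1,0,-1,1,0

steps = 20; useful = 480; efficiency = 480/640 = 3/4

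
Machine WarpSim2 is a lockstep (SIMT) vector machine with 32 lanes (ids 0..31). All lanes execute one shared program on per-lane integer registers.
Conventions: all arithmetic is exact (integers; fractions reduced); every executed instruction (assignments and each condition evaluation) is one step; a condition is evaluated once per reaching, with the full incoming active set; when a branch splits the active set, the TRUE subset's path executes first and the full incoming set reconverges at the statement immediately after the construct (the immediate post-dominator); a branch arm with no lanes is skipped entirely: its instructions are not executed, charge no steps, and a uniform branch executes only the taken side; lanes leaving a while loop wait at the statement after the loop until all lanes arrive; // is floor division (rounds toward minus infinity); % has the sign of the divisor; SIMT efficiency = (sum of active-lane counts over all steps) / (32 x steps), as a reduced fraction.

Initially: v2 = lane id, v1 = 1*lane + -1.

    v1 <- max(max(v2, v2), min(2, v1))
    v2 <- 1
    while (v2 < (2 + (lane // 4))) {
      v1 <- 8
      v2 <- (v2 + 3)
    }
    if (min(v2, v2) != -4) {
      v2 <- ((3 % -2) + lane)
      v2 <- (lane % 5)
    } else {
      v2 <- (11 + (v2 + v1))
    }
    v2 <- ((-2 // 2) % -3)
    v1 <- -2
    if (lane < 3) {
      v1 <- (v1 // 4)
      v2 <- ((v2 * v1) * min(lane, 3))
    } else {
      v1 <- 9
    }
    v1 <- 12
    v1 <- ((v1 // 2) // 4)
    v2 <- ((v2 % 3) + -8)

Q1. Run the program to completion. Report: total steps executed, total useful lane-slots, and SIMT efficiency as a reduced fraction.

Answer: 24 steps, 599 useful, 599/768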